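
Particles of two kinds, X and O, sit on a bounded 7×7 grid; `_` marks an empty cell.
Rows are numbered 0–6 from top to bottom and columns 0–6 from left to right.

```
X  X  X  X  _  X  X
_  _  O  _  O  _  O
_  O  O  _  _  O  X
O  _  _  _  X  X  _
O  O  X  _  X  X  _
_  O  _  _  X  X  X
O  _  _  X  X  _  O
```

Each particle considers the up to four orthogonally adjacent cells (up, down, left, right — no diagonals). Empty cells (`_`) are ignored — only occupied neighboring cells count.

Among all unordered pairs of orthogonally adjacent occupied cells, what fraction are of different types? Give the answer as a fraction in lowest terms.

Scan each occupied cell's neighbors to the right and below so each pair is counted once.
Row 0: X(0,0)–X(0,1)= X(0,1)–X(0,2)= X(0,2)–X(0,3)= X(0,2)–O(1,2)≠ X(0,5)–X(0,6)= X(0,6)–O(1,6)≠  → 2/6 unlike.
Row 1: O(1,2)–O(2,2)= O(1,6)–X(2,6)≠  → 1/2 unlike.
Row 2: O(2,1)–O(2,2)= O(2,5)–X(2,6)≠ O(2,5)–X(3,5)≠  → 2/3 unlike.
Row 3: O(3,0)–O(4,0)= X(3,4)–X(3,5)= X(3,4)–X(4,4)= X(3,5)–X(4,5)=  → 0/4 unlike.
Row 4: O(4,0)–O(4,1)= O(4,1)–X(4,2)≠ O(4,1)–O(5,1)= X(4,4)–X(4,5)= X(4,4)–X(5,4)= X(4,5)–X(5,5)=  → 1/6 unlike.
Row 5: X(5,4)–X(5,5)= X(5,4)–X(6,4)= X(5,5)–X(5,6)= X(5,6)–O(6,6)≠  → 1/4 unlike.
Row 6: X(6,3)–X(6,4)=  → 0/1 unlike.
Total adjacent occupied pairs: 26; unlike-type pairs: 7.
7/26 is already in lowest terms.

7/26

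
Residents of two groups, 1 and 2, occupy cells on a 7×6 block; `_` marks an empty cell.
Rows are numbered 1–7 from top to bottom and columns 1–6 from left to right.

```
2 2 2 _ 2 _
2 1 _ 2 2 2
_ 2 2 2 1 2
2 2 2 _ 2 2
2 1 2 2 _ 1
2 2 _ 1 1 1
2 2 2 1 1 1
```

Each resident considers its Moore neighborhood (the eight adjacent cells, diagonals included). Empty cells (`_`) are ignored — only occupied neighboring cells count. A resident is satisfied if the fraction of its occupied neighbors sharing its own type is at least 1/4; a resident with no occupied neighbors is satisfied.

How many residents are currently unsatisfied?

3

Row 1: (1,1)2 2/3 ok · (1,2)2 3/4 ok · (1,3)2 2/3 ok · (1,5)2 3/3 ok
Row 2: (2,1)2 3/4 ok · (2,2)1 0/6 unhappy · (2,4)2 5/6 ok · (2,5)2 5/6 ok · (2,6)2 3/4 ok
Row 3: (3,2)2 5/6 ok · (3,3)2 5/6 ok · (3,4)2 5/6 ok · (3,5)1 0/7 unhappy · (3,6)2 4/5 ok
Row 4: (4,1)2 3/4 ok · (4,2)2 6/7 ok · (4,3)2 6/7 ok · (4,5)2 4/6 ok · (4,6)2 2/4 ok
Row 5: (5,1)2 4/5 ok · (5,2)1 0/7 unhappy · (5,3)2 4/6 ok · (5,4)2 3/5 ok · (5,6)1 2/4 ok
Row 6: (6,1)2 4/5 ok · (6,2)2 6/7 ok · (6,4)1 3/6 ok · (6,5)1 6/7 ok · (6,6)1 4/4 ok
Row 7: (7,1)2 3/3 ok · (7,2)2 4/4 ok · (7,3)2 2/4 ok · (7,4)1 3/4 ok · (7,5)1 5/5 ok · (7,6)1 3/3 ok
Unsatisfied: (2,2), (3,5), (5,2) — 3 in total.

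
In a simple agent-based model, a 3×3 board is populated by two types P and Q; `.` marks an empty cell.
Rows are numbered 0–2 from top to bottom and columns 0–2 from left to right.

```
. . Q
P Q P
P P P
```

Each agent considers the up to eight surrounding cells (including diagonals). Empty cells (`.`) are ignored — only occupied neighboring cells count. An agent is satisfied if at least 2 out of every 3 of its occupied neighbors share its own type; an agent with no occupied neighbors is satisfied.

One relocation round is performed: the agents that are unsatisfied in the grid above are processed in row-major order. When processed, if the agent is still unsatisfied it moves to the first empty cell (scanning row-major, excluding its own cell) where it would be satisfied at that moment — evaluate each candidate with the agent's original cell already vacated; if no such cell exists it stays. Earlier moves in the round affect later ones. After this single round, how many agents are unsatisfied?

3

Initially unsatisfied (in order): (0,2), (1,1), (1,2).
  (0,2): no empty cell satisfies it; stays.
  (1,1): no empty cell satisfies it; stays.
  (1,2): no empty cell satisfies it; stays.
Resulting grid:
. . Q
P Q P
P P P
Unsatisfied now: (0,2), (1,1), (1,2).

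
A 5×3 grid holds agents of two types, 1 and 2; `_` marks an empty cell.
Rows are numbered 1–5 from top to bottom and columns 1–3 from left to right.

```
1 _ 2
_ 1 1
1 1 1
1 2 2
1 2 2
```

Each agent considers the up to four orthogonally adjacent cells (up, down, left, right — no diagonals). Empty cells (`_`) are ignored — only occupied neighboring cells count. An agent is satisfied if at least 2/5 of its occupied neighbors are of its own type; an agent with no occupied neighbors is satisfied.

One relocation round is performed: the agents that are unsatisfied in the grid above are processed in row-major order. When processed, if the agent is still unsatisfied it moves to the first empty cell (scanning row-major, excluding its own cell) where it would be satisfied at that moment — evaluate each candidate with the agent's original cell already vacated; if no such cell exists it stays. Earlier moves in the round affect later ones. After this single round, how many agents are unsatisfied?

1

Initially unsatisfied (in order): (1,3).
  (1,3): no empty cell satisfies it; stays.
Resulting grid:
1 _ 2
_ 1 1
1 1 1
1 2 2
1 2 2
Unsatisfied now: (1,3).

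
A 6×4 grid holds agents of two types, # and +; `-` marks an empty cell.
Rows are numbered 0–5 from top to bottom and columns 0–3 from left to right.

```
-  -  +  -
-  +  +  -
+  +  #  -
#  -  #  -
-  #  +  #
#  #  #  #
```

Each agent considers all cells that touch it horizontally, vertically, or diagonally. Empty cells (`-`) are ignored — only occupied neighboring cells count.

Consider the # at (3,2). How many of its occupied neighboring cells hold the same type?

Occupied neighbors of (3,2): (2,1)=+, (2,2)=#, (4,1)=#, (4,2)=+, (4,3)=#.
Same type (#): 3 of 5.

3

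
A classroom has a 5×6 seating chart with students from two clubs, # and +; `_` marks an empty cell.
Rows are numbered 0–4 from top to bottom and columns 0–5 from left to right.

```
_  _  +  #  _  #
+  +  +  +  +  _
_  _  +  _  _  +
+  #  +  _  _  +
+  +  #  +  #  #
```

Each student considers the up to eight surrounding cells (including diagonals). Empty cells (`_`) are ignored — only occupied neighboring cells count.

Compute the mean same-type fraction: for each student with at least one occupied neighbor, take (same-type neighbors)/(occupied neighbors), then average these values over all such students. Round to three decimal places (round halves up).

0.555

(0,2)+ 3/4
(0,3)# 0/4
(0,5)# 0/1
(1,0)+ 1/1
(1,1)+ 4/4
(1,2)+ 4/5
(1,3)+ 4/5
(1,4)+ 2/4
(2,2)+ 4/5
(2,5)+ 2/2
(3,0)+ 2/3
(3,1)# 1/6
(3,2)+ 3/5
(3,5)+ 1/3
(4,0)+ 2/3
(4,1)+ 3/5
(4,2)# 1/4
(4,3)+ 1/3
(4,4)# 1/3
(4,5)# 1/2
Sum over 20 students: 3/4 + 0/4 + 0/1 + 1/1 + 4/4 + 4/5 + 4/5 + 2/4 + 4/5 + 2/2 + 2/3 + 1/6 + 3/5 + 1/3 + 2/3 + 3/5 + 1/4 + 1/3 + 1/3 + 1/2 = 111/10; mean = 111/10 ÷ 20 = 111/200 = 0.555 → 0.555.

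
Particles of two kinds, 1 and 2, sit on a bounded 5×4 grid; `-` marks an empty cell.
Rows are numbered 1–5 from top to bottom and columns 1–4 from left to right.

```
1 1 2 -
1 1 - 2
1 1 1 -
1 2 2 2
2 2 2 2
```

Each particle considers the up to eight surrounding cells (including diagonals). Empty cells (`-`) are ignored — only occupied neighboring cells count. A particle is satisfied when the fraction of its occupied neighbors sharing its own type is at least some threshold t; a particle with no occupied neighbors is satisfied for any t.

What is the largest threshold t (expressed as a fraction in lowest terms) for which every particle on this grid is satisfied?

Row 1: (1,1)1 3/3 · (1,2)1 3/4 · (1,3)2 1/3
Row 2: (2,1)1 5/5 · (2,2)1 6/7 · (2,4)2 1/2
Row 3: (3,1)1 4/5 · (3,2)1 5/7 · (3,3)1 2/6
Row 4: (4,1)1 2/5 · (4,2)2 4/8 · (4,3)2 5/7 · (4,4)2 3/4
Row 5: (5,1)2 2/3 · (5,2)2 4/5 · (5,3)2 5/5 · (5,4)2 3/3
The smallest same-type fraction is 1/3 at (1,3), which reduces to 1/3. Any threshold above that leaves this particle unsatisfied.

1/3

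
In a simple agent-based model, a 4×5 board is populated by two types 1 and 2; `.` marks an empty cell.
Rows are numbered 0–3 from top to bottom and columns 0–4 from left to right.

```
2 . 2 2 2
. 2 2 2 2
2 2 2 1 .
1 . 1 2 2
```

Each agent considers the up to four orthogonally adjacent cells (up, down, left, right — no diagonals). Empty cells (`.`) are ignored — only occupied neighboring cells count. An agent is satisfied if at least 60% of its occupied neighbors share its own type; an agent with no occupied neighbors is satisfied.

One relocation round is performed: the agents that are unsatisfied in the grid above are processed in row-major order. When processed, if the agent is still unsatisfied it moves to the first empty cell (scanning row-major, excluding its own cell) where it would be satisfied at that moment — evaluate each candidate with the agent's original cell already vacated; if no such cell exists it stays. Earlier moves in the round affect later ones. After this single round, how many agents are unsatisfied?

Initially unsatisfied (in order): (2,0), (2,2), (2,3), (3,0), (3,2), (3,3).
  (2,0) → (0,1).
  (2,2) → (1,0).
  (2,3) → (3,1).
  (3,0): now satisfied by earlier moves; stays.
  (3,2): no empty cell satisfies it; stays.
  (3,3) → (2,0).
Resulting grid:
2 2 2 2 2
2 2 2 2 2
2 2 . . .
1 1 1 . 2
Unsatisfied now: (3,0).

1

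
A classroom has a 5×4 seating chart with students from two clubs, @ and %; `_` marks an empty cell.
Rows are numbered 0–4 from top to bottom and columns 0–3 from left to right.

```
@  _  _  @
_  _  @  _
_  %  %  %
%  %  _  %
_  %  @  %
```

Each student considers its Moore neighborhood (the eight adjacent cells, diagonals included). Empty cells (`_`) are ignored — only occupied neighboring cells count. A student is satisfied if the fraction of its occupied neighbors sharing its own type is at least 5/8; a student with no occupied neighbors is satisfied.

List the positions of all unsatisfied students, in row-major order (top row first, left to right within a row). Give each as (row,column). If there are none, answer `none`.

Row 0: (0,0)@ 0/0 ✓ · (0,3)@ 1/1 ✓
Row 1: (1,2)@ 1/4 ✗
Row 2: (2,1)% 3/4 ✓ · (2,2)% 4/5 ✓ · (2,3)% 2/3 ✓
Row 3: (3,0)% 3/3 ✓ · (3,1)% 4/5 ✓ · (3,3)% 3/4 ✓
Row 4: (4,1)% 2/3 ✓ · (4,2)@ 0/4 ✗ · (4,3)% 1/2 ✗

(1,2), (4,2), (4,3)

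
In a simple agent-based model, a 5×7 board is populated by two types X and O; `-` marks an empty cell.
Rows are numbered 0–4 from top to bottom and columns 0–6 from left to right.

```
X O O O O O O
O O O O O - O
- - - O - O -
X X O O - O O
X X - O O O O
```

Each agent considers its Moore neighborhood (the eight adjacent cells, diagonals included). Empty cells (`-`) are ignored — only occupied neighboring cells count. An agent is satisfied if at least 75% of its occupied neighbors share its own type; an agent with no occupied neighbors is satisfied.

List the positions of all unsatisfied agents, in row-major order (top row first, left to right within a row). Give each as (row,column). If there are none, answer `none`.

(0,0), (1,0), (3,2)

Row 0: (0,0)X 0/3 unhappy · (0,1)O 4/5 ok · (0,2)O 5/5 ok · (0,3)O 5/5 ok · (0,4)O 4/4 ok · (0,5)O 4/4 ok · (0,6)O 2/2 ok
Row 1: (1,0)O 2/3 unhappy · (1,1)O 4/5 ok · (1,2)O 6/6 ok · (1,3)O 6/6 ok · (1,4)O 6/6 ok · (1,6)O 3/3 ok
Row 2: (2,3)O 5/5 ok · (2,5)O 4/4 ok
Row 3: (3,0)X 3/3 ok · (3,1)X 3/4 ok · (3,2)O 3/5 unhappy · (3,3)O 4/4 ok · (3,5)O 5/5 ok · (3,6)O 4/4 ok
Row 4: (4,0)X 3/3 ok · (4,1)X 3/4 ok · (4,3)O 3/3 ok · (4,4)O 4/4 ok · (4,5)O 4/4 ok · (4,6)O 3/3 ok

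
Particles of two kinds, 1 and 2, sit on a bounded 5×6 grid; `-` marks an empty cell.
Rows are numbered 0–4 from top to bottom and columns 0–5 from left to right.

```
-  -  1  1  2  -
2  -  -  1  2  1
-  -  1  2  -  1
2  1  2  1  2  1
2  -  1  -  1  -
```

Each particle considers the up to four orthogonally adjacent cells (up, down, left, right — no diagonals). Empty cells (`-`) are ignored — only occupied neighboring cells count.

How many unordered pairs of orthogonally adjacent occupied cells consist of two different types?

14

Scan each occupied cell's neighbors to the right and below so each pair is counted once.
Row 0: 1(0,2)–1(0,3)= 1(0,3)–2(0,4)≠ 1(0,3)–1(1,3)= 2(0,4)–2(1,4)=  → 1/4 unlike.
Row 1: 1(1,3)–2(1,4)≠ 1(1,3)–2(2,3)≠ 2(1,4)–1(1,5)≠ 1(1,5)–1(2,5)=  → 3/4 unlike.
Row 2: 1(2,2)–2(2,3)≠ 1(2,2)–2(3,2)≠ 2(2,3)–1(3,3)≠ 1(2,5)–1(3,5)=  → 3/4 unlike.
Row 3: 2(3,0)–1(3,1)≠ 2(3,0)–2(4,0)= 1(3,1)–2(3,2)≠ 2(3,2)–1(3,3)≠ 2(3,2)–1(4,2)≠ 1(3,3)–2(3,4)≠ 2(3,4)–1(3,5)≠ 2(3,4)–1(4,4)≠  → 7/8 unlike.
Total adjacent occupied pairs: 20; unlike-type pairs: 14.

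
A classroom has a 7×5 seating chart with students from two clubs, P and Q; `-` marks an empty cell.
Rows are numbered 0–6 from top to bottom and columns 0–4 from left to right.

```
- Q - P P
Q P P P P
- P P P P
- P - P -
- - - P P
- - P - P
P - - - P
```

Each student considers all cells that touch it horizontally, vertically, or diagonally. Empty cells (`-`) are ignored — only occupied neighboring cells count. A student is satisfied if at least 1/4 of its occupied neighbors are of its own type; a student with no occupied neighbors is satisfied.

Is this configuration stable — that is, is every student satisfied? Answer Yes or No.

Yes

(0,1)Q 1/3 ok
(0,3)P 4/4 ok
(0,4)P 3/3 ok
(1,0)Q 1/3 ok
(1,1)P 3/5 ok
(1,2)P 6/7 ok
(1,3)P 7/7 ok
(1,4)P 5/5 ok
(2,1)P 4/5 ok
(2,2)P 7/7 ok
(2,3)P 6/6 ok
(2,4)P 4/4 ok
(3,1)P 2/2 ok
(3,3)P 5/5 ok
(4,3)P 4/4 ok
(4,4)P 3/3 ok
(5,2)P 1/1 ok
(5,4)P 3/3 ok
(6,0)P 0/0 ok
(6,4)P 1/1 ok
All meet the threshold, so the configuration is stable.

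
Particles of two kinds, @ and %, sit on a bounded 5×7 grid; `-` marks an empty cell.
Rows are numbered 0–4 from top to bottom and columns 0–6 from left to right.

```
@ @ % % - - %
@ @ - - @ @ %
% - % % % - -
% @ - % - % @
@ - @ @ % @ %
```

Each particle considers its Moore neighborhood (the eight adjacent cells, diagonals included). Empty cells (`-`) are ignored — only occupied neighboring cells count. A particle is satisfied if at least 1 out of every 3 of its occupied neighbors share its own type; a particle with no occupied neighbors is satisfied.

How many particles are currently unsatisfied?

4

Row 0: (0,0)@ 3/3 satisfied · (0,1)@ 3/4 satisfied · (0,2)% 1/3 satisfied · (0,3)% 1/2 satisfied · (0,6)% 1/2 satisfied
Row 1: (1,0)@ 3/4 satisfied · (1,1)@ 3/6 satisfied · (1,4)@ 1/4 not · (1,5)@ 1/4 not · (1,6)% 1/2 satisfied
Row 2: (2,0)% 1/4 not · (2,2)% 2/4 satisfied · (2,3)% 3/4 satisfied · (2,4)% 3/5 satisfied
Row 3: (3,0)% 1/3 satisfied · (3,1)@ 2/5 satisfied · (3,3)% 4/6 satisfied · (3,5)% 3/5 satisfied · (3,6)@ 1/3 satisfied
Row 4: (4,0)@ 1/2 satisfied · (4,2)@ 2/3 satisfied · (4,3)@ 1/3 satisfied · (4,4)% 2/4 satisfied · (4,5)@ 1/4 not · (4,6)% 1/3 satisfied
Unsatisfied: (1,4), (1,5), (2,0), (4,5) — 4 in total.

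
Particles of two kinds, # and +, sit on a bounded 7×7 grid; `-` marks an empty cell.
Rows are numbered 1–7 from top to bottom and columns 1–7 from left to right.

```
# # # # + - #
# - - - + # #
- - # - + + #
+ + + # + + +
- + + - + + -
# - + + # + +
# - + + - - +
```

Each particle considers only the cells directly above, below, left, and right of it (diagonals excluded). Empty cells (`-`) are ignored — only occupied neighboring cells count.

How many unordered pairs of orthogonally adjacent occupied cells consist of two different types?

Scan each occupied cell's neighbors to the right and below so each pair is counted once.
From row 1: 1 unlike of 7 pairs (running 1/7).
From row 2: 2 unlike of 5 pairs (running 3/12).
From row 3: 3 unlike of 6 pairs (running 6/18).
From row 4: 2 unlike of 10 pairs (running 8/28).
From row 5: 1 unlike of 5 pairs (running 9/33).
From row 6: 2 unlike of 8 pairs (running 11/41).
From row 7: 0 unlike of 1 pairs (running 11/42).
Total adjacent occupied pairs: 42; unlike-type pairs: 11.

11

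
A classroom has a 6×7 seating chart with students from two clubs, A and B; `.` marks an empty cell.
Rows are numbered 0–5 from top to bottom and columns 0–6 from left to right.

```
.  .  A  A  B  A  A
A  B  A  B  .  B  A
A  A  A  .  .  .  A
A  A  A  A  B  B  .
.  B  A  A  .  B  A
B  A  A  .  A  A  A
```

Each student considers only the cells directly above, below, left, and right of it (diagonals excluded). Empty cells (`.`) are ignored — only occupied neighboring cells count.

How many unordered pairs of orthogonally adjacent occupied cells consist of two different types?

16

Scan each occupied cell's neighbors to the right and below so each pair is counted once.
Row 0: A(0,2)–A(0,3)= A(0,2)–A(1,2)= A(0,3)–B(0,4)≠ A(0,3)–B(1,3)≠ B(0,4)–A(0,5)≠ A(0,5)–A(0,6)= A(0,5)–B(1,5)≠ A(0,6)–A(1,6)=  → 4/8 unlike.
Row 1: A(1,0)–B(1,1)≠ A(1,0)–A(2,0)= B(1,1)–A(1,2)≠ B(1,1)–A(2,1)≠ A(1,2)–B(1,3)≠ A(1,2)–A(2,2)= B(1,5)–A(1,6)≠ A(1,6)–A(2,6)=  → 5/8 unlike.
Row 2: A(2,0)–A(2,1)= A(2,0)–A(3,0)= A(2,1)–A(2,2)= A(2,1)–A(3,1)= A(2,2)–A(3,2)=  → 0/5 unlike.
Row 3: A(3,0)–A(3,1)= A(3,1)–A(3,2)= A(3,1)–B(4,1)≠ A(3,2)–A(3,3)= A(3,2)–A(4,2)= A(3,3)–B(3,4)≠ A(3,3)–A(4,3)= B(3,4)–B(3,5)= B(3,5)–B(4,5)=  → 2/9 unlike.
Row 4: B(4,1)–A(4,2)≠ B(4,1)–A(5,1)≠ A(4,2)–A(4,3)= A(4,2)–A(5,2)= B(4,5)–A(4,6)≠ B(4,5)–A(5,5)≠ A(4,6)–A(5,6)=  → 4/7 unlike.
Row 5: B(5,0)–A(5,1)≠ A(5,1)–A(5,2)= A(5,4)–A(5,5)= A(5,5)–A(5,6)=  → 1/4 unlike.
Total adjacent occupied pairs: 41; unlike-type pairs: 16.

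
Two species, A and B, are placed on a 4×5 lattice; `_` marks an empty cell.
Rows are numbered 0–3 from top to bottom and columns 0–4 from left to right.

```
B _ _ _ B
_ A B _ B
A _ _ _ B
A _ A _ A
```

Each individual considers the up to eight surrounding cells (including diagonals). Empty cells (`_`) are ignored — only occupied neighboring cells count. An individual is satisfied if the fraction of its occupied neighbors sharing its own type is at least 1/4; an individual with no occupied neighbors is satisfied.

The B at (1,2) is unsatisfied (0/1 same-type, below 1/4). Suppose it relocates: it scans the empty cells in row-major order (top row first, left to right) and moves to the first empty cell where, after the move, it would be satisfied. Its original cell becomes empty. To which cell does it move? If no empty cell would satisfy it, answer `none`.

Vacating (1,2). Empty cells in order:
  (0,1): 1/2 same-type → satisfied — stop here.

(0,1)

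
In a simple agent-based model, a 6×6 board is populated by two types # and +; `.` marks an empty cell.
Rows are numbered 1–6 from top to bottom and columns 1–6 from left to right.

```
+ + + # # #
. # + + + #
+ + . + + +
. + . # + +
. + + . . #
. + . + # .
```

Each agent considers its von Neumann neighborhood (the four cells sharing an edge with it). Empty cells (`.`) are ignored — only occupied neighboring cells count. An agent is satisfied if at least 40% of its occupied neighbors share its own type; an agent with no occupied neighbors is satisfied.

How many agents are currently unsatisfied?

Row 1: (1,1)+ 1/1 ok · (1,2)+ 2/3 ok · (1,3)+ 2/3 ok · (1,4)# 1/3 unhappy · (1,5)# 2/3 ok · (1,6)# 2/2 ok
Row 2: (2,2)# 0/3 unhappy · (2,3)+ 2/3 ok · (2,4)+ 3/4 ok · (2,5)+ 2/4 ok · (2,6)# 1/3 unhappy
Row 3: (3,1)+ 1/1 ok · (3,2)+ 2/3 ok · (3,4)+ 2/3 ok · (3,5)+ 4/4 ok · (3,6)+ 2/3 ok
Row 4: (4,2)+ 2/2 ok · (4,4)# 0/2 unhappy · (4,5)+ 2/3 ok · (4,6)+ 2/3 ok
Row 5: (5,2)+ 3/3 ok · (5,3)+ 1/1 ok · (5,6)# 0/1 unhappy
Row 6: (6,2)+ 1/1 ok · (6,4)+ 0/1 unhappy · (6,5)# 0/1 unhappy
Unsatisfied: (1,4), (2,2), (2,6), (4,4), (5,6), (6,4), (6,5) — 7 in total.

7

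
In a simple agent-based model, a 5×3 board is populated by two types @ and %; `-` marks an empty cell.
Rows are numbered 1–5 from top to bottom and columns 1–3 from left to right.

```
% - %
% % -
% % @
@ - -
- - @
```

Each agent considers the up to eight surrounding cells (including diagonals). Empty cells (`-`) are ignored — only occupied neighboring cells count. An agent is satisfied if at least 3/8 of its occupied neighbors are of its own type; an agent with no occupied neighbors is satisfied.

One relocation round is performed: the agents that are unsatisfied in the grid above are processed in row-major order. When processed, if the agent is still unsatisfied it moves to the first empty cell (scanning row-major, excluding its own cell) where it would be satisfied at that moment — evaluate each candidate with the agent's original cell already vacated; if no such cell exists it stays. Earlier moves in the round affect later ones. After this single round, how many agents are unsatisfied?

Initially unsatisfied (in order): (3,3), (4,1).
  (3,3) → (4,2).
  (4,1) → (4,3).
Resulting grid:
% - %
% % -
% % -
- @ @
- - @
All satisfied now.

0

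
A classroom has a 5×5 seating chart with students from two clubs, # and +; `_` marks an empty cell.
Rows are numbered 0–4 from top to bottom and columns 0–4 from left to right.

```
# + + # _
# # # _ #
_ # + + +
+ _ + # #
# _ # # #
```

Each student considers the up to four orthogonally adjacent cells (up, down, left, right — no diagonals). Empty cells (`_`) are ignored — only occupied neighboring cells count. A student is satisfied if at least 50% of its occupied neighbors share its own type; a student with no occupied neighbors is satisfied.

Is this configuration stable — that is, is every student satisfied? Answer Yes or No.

No

(0,0)# 1/2 ok
(0,1)+ 1/3 unhappy
(0,2)+ 1/3 unhappy
(0,3)# 0/1 unhappy
(1,0)# 2/2 ok
(1,1)# 3/4 ok
(1,2)# 1/3 unhappy
(1,4)# 0/1 unhappy
(2,1)# 1/2 ok
(2,2)+ 2/4 ok
(2,3)+ 2/3 ok
(2,4)+ 1/3 unhappy
(3,0)+ 0/1 unhappy
(3,2)+ 1/3 unhappy
(3,3)# 2/4 ok
(3,4)# 2/3 ok
(4,0)# 0/1 unhappy
(4,2)# 1/2 ok
(4,3)# 3/3 ok
(4,4)# 2/2 ok
For instance (0,1) has only 1/3 same-type neighbors, below 1/2.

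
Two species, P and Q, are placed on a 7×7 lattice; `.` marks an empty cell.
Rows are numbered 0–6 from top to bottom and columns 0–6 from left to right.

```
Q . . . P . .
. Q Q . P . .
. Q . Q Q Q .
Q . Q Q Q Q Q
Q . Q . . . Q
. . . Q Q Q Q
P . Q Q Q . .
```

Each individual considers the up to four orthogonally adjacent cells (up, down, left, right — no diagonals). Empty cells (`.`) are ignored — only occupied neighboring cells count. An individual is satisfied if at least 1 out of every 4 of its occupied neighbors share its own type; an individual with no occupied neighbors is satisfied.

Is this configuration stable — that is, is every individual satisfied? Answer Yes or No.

Row 0: (0,0)Q 0/0 ok · (0,4)P 1/1 ok
Row 1: (1,1)Q 2/2 ok · (1,2)Q 1/1 ok · (1,4)P 1/2 ok
Row 2: (2,1)Q 1/1 ok · (2,3)Q 2/2 ok · (2,4)Q 3/4 ok · (2,5)Q 2/2 ok
Row 3: (3,0)Q 1/1 ok · (3,2)Q 2/2 ok · (3,3)Q 3/3 ok · (3,4)Q 3/3 ok · (3,5)Q 3/3 ok · (3,6)Q 2/2 ok
Row 4: (4,0)Q 1/1 ok · (4,2)Q 1/1 ok · (4,6)Q 2/2 ok
Row 5: (5,3)Q 2/2 ok · (5,4)Q 3/3 ok · (5,5)Q 2/2 ok · (5,6)Q 2/2 ok
Row 6: (6,0)P 0/0 ok · (6,2)Q 1/1 ok · (6,3)Q 3/3 ok · (6,4)Q 2/2 ok
All meet the threshold, so the configuration is stable.

Yes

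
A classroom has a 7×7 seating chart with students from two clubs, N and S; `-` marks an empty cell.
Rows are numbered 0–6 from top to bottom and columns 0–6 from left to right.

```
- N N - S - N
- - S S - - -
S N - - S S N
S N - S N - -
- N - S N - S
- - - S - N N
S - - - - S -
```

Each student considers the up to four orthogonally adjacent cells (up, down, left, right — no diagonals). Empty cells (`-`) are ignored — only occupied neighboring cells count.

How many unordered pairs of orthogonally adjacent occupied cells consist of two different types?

9

Scan each occupied cell's neighbors to the right and below so each pair is counted once.
From row 0: 1 unlike of 2 pairs (running 1/2).
From row 1: 0 unlike of 1 pairs (running 1/3).
From row 2: 3 unlike of 6 pairs (running 4/9).
From row 3: 2 unlike of 5 pairs (running 6/14).
From row 4: 2 unlike of 3 pairs (running 8/17).
From row 5: 1 unlike of 2 pairs (running 9/19).
Total adjacent occupied pairs: 19; unlike-type pairs: 9.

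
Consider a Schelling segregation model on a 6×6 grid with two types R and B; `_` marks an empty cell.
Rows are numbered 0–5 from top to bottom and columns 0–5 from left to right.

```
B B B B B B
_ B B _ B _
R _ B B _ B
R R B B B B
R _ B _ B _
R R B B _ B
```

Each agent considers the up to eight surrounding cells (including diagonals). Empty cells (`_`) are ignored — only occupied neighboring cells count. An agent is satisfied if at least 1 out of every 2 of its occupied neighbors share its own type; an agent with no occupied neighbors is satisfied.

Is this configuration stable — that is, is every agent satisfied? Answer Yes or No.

Row 0: (0,0)B 2/2 satisfied · (0,1)B 4/4 satisfied · (0,2)B 4/4 satisfied · (0,3)B 4/4 satisfied · (0,4)B 3/3 satisfied · (0,5)B 2/2 satisfied
Row 1: (1,1)B 5/6 satisfied · (1,2)B 6/6 satisfied · (1,4)B 5/5 satisfied
Row 2: (2,0)R 2/3 satisfied · (2,2)B 5/6 satisfied · (2,3)B 6/6 satisfied · (2,5)B 3/3 satisfied
Row 3: (3,0)R 3/3 satisfied · (3,1)R 3/6 satisfied · (3,2)B 4/5 satisfied · (3,3)B 6/6 satisfied · (3,4)B 5/5 satisfied · (3,5)B 3/3 satisfied
Row 4: (4,0)R 4/4 satisfied · (4,2)B 4/6 satisfied · (4,4)B 5/5 satisfied
Row 5: (5,0)R 2/2 satisfied · (5,1)R 2/4 satisfied · (5,2)B 2/3 satisfied · (5,3)B 3/3 satisfied · (5,5)B 1/1 satisfied
All meet the threshold, so the configuration is stable.

Yes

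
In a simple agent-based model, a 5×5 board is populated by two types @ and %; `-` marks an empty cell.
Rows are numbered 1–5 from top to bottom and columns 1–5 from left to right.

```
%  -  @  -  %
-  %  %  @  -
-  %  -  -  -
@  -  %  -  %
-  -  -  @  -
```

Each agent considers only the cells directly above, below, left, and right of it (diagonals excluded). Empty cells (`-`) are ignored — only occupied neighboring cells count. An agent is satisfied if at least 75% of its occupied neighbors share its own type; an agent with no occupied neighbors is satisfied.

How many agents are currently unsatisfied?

3

(1,1)% 0/0 ✓
(1,3)@ 0/1 ✗
(1,5)% 0/0 ✓
(2,2)% 2/2 ✓
(2,3)% 1/3 ✗
(2,4)@ 0/1 ✗
(3,2)% 1/1 ✓
(4,1)@ 0/0 ✓
(4,3)% 0/0 ✓
(4,5)% 0/0 ✓
(5,4)@ 0/0 ✓
Unsatisfied: (1,3), (2,3), (2,4) — 3 in total.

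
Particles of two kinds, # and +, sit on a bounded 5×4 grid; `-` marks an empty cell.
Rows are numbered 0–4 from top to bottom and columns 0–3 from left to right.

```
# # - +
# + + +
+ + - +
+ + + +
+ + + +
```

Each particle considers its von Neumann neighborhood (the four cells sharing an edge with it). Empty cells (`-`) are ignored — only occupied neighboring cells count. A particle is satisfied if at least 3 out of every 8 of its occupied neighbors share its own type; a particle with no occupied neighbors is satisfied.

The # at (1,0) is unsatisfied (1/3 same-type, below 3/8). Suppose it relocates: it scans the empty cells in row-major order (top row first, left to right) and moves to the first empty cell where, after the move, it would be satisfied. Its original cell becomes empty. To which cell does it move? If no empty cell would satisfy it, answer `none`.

Vacating (1,0). Empty cells in order:
  (0,2): 1/3 same-type → still unsatisfied.
  (2,2): 0/4 same-type → still unsatisfied.

none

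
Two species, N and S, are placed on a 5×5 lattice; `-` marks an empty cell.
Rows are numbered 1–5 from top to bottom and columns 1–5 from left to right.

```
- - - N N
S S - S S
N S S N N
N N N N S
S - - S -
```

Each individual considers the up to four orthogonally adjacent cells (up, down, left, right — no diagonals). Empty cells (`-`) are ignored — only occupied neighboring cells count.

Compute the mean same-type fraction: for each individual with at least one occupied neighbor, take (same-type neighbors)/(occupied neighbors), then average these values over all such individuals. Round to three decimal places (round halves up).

0.426

Row 1: (1,4)N 1/2 · (1,5)N 1/2
Row 2: (2,1)S 1/2 · (2,2)S 2/2 · (2,4)S 1/3 · (2,5)S 1/3
Row 3: (3,1)N 1/3 · (3,2)S 2/4 · (3,3)S 1/3 · (3,4)N 2/4 · (3,5)N 1/3
Row 4: (4,1)N 2/3 · (4,2)N 2/3 · (4,3)N 2/3 · (4,4)N 2/4 · (4,5)S 0/2
Row 5: (5,1)S 0/1 · (5,4)S 0/1
Sum over 18 individuals: 1/2 + 1/2 + 1/2 + 2/2 + 1/3 + 1/3 + 1/3 + 2/4 + 1/3 + 2/4 + 1/3 + 2/3 + 2/3 + 2/3 + 2/4 + 0/2 + 0/1 + 0/1 = 23/3; mean = 23/3 ÷ 18 = 23/54 = 0.425925… → 0.426.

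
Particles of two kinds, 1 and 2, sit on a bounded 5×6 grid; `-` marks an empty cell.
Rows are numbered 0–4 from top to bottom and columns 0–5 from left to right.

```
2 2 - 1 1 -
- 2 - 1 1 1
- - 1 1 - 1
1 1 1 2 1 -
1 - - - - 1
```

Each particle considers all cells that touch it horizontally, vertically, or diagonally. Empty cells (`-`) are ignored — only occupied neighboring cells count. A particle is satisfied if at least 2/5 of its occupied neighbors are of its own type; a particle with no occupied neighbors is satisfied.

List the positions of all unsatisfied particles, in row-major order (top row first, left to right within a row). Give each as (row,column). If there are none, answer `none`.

(3,3)

Row 0: (0,0)2 2/2 satisfied · (0,1)2 2/2 satisfied · (0,3)1 3/3 satisfied · (0,4)1 4/4 satisfied
Row 1: (1,1)2 2/3 satisfied · (1,3)1 5/5 satisfied · (1,4)1 6/6 satisfied · (1,5)1 3/3 satisfied
Row 2: (2,2)1 4/6 satisfied · (2,3)1 5/6 satisfied · (2,5)1 3/3 satisfied
Row 3: (3,0)1 2/2 satisfied · (3,1)1 4/4 satisfied · (3,2)1 3/4 satisfied · (3,3)2 0/4 not · (3,4)1 3/4 satisfied
Row 4: (4,0)1 2/2 satisfied · (4,5)1 1/1 satisfied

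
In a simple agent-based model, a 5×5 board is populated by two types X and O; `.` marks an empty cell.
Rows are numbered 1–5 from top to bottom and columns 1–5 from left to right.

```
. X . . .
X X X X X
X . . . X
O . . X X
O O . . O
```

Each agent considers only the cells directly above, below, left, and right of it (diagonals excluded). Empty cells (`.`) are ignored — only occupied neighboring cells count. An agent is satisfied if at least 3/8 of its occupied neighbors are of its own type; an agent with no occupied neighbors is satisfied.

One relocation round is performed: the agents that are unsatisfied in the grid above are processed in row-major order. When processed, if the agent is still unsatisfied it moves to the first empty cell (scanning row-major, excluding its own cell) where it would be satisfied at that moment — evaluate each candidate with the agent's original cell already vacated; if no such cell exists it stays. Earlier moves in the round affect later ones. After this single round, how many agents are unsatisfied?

Initially unsatisfied (in order): (5,5).
  (5,5) → (4,2).
Resulting grid:
. X . . .
X X X X X
X . . . X
O O . X X
O O . . .
All satisfied now.

0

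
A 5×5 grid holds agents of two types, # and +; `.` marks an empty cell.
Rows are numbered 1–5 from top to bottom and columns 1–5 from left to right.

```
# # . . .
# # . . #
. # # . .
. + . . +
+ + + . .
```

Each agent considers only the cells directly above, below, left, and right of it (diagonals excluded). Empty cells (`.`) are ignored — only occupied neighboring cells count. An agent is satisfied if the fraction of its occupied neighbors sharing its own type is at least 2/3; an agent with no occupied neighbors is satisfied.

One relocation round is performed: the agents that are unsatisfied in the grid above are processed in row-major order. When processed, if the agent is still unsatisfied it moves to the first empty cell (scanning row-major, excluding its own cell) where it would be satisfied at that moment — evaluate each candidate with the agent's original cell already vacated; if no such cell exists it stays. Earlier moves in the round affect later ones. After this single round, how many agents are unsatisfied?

0

Initially unsatisfied (in order): (4,2).
  (4,2) → (1,4).
Resulting grid:
# # . + .
# # . . #
. # # . .
. . . . +
+ + + . .
All satisfied now.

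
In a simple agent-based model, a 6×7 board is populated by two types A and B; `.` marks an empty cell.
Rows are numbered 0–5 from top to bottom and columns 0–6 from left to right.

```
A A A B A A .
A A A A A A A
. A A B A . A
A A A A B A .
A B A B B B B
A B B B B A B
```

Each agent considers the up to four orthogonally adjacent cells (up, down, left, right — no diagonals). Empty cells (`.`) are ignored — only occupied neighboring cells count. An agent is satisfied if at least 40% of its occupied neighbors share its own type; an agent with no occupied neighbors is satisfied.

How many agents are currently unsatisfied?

9

Row 0: (0,0)A 2/2 ✓ · (0,1)A 3/3 ✓ · (0,2)A 2/3 ✓ · (0,3)B 0/3 ✗ · (0,4)A 2/3 ✓ · (0,5)A 2/2 ✓
Row 1: (1,0)A 2/2 ✓ · (1,1)A 4/4 ✓ · (1,2)A 4/4 ✓ · (1,3)A 2/4 ✓ · (1,4)A 4/4 ✓ · (1,5)A 3/3 ✓ · (1,6)A 2/2 ✓
Row 2: (2,1)A 3/3 ✓ · (2,2)A 3/4 ✓ · (2,3)B 0/4 ✗ · (2,4)A 1/3 ✗ · (2,6)A 1/1 ✓
Row 3: (3,0)A 2/2 ✓ · (3,1)A 3/4 ✓ · (3,2)A 4/4 ✓ · (3,3)A 1/4 ✗ · (3,4)B 1/4 ✗ · (3,5)A 0/2 ✗
Row 4: (4,0)A 2/3 ✓ · (4,1)B 1/4 ✗ · (4,2)A 1/4 ✗ · (4,3)B 2/4 ✓ · (4,4)B 4/4 ✓ · (4,5)B 2/4 ✓ · (4,6)B 2/2 ✓
Row 5: (5,0)A 1/2 ✓ · (5,1)B 2/3 ✓ · (5,2)B 2/3 ✓ · (5,3)B 3/3 ✓ · (5,4)B 2/3 ✓ · (5,5)A 0/3 ✗ · (5,6)B 1/2 ✓
Unsatisfied: (0,3), (2,3), (2,4), (3,3), (3,4), (3,5), (4,1), (4,2), (5,5) — 9 in total.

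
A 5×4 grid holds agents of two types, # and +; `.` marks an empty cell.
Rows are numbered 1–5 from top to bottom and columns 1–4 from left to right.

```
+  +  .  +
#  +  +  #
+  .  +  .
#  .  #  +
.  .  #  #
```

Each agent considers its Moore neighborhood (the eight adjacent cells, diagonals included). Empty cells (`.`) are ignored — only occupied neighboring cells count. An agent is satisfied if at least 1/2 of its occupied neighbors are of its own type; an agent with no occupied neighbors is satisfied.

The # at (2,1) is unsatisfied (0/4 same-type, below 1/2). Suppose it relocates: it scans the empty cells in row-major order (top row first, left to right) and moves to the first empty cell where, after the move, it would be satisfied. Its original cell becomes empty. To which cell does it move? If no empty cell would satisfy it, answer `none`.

Vacating (2,1). Empty cells in order:
  (1,3): 1/5 same-type → still unsatisfied.
  (3,2): 2/6 same-type → still unsatisfied.
  (3,4): 2/5 same-type → still unsatisfied.
  (4,2): 3/5 same-type → satisfied — stop here.

(4,2)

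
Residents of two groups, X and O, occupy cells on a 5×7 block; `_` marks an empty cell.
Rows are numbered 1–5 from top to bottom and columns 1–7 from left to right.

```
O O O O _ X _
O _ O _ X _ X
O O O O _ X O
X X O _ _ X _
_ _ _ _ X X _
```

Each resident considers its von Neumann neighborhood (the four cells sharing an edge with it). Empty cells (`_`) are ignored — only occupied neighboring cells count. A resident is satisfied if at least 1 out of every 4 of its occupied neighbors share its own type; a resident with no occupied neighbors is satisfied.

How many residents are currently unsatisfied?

2

Row 1: (1,1)O 2/2 ok · (1,2)O 2/2 ok · (1,3)O 3/3 ok · (1,4)O 1/1 ok · (1,6)X 0/0 ok
Row 2: (2,1)O 2/2 ok · (2,3)O 2/2 ok · (2,5)X 0/0 ok · (2,7)X 0/1 unhappy
Row 3: (3,1)O 2/3 ok · (3,2)O 2/3 ok · (3,3)O 4/4 ok · (3,4)O 1/1 ok · (3,6)X 1/2 ok · (3,7)O 0/2 unhappy
Row 4: (4,1)X 1/2 ok · (4,2)X 1/3 ok · (4,3)O 1/2 ok · (4,6)X 2/2 ok
Row 5: (5,5)X 1/1 ok · (5,6)X 2/2 ok
Unsatisfied: (2,7), (3,7) — 2 in total.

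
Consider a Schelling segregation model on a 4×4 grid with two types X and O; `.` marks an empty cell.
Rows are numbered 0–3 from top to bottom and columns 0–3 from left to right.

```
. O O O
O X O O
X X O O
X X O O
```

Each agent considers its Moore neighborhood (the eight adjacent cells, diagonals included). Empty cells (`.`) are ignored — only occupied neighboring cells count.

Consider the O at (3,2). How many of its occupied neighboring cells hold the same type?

3

Occupied neighbors of (3,2): (2,1)=X, (2,2)=O, (2,3)=O, (3,1)=X, (3,3)=O.
Same type (O): 3 of 5.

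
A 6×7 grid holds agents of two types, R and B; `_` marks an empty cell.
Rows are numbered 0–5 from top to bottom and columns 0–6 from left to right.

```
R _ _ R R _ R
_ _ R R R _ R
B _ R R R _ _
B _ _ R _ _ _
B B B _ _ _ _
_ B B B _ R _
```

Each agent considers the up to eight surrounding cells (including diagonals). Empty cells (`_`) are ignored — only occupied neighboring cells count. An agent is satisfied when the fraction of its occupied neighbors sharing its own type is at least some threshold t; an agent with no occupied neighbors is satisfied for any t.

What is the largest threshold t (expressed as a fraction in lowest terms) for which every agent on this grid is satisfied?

(0,0)R — no occupied neighbors
(0,3)R 4/4
(0,4)R 3/3
(0,6)R 1/1
(1,2)R 4/4
(1,3)R 7/7
(1,4)R 5/5
(1,6)R 1/1
(2,0)B 1/1
(2,2)R 4/4
(2,3)R 6/6
(2,4)R 4/4
(3,0)B 3/3
(3,3)R 3/4
(4,0)B 3/3
(4,1)B 5/5
(4,2)B 4/5
(5,1)B 4/4
(5,2)B 4/4
(5,3)B 2/2
(5,5)R — no occupied neighbors
The smallest same-type fraction is 3/4 at (3,3), which reduces to 3/4. Any threshold above that leaves this agent unsatisfied.

3/4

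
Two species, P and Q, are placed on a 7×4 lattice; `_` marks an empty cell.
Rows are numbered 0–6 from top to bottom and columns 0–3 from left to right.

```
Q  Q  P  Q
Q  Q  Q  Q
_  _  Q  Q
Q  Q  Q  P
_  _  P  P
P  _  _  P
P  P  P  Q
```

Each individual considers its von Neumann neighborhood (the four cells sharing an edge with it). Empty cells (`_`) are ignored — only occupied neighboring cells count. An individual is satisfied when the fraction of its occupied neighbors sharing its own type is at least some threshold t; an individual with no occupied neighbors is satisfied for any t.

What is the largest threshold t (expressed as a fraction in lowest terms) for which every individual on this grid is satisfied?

0/1

Row 0: (0,0)Q 2/2 · (0,1)Q 2/3 · (0,2)P 0/3 · (0,3)Q 1/2
Row 1: (1,0)Q 2/2 · (1,1)Q 3/3 · (1,2)Q 3/4 · (1,3)Q 3/3
Row 2: (2,2)Q 3/3 · (2,3)Q 2/3
Row 3: (3,0)Q 1/1 · (3,1)Q 2/2 · (3,2)Q 2/4 · (3,3)P 1/3
Row 4: (4,2)P 1/2 · (4,3)P 3/3
Row 5: (5,0)P 1/1 · (5,3)P 1/2
Row 6: (6,0)P 2/2 · (6,1)P 2/2 · (6,2)P 1/2 · (6,3)Q 0/2
The smallest same-type fraction is 0/3 at (0,2), which reduces to 0/1. Any threshold above that leaves this individual unsatisfied.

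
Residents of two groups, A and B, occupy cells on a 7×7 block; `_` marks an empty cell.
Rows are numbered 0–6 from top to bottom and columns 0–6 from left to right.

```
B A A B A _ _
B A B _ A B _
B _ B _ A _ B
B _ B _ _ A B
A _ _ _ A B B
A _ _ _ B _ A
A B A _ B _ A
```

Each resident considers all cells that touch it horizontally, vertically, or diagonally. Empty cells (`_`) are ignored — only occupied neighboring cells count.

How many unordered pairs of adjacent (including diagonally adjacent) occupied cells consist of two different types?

27

Scan each occupied cell's neighbors to the right and below (and the two forward diagonals) so each pair is counted once.
Row 0: B(0,0)–A(0,1)≠ B(0,0)–B(1,0)= B(0,0)–A(1,1)≠ A(0,1)–A(0,2)= A(0,1)–A(1,1)= A(0,1)–B(1,2)≠ A(0,1)–B(1,0)≠ A(0,2)–B(0,3)≠ A(0,2)–B(1,2)≠ A(0,2)–A(1,1)= B(0,3)–A(0,4)≠ B(0,3)–A(1,4)≠ B(0,3)–B(1,2)= A(0,4)–A(1,4)= A(0,4)–B(1,5)≠  → 9/15 unlike.
Row 1: B(1,0)–A(1,1)≠ B(1,0)–B(2,0)= A(1,1)–B(1,2)≠ A(1,1)–B(2,2)≠ A(1,1)–B(2,0)≠ B(1,2)–B(2,2)= A(1,4)–B(1,5)≠ A(1,4)–A(2,4)= B(1,5)–B(2,6)= B(1,5)–A(2,4)≠  → 6/10 unlike.
Row 2: B(2,0)–B(3,0)= B(2,2)–B(3,2)= A(2,4)–A(3,5)= B(2,6)–B(3,6)= B(2,6)–A(3,5)≠  → 1/5 unlike.
Row 3: B(3,0)–A(4,0)≠ A(3,5)–B(3,6)≠ A(3,5)–B(4,5)≠ A(3,5)–B(4,6)≠ A(3,5)–A(4,4)= B(3,6)–B(4,6)= B(3,6)–B(4,5)=  → 4/7 unlike.
Row 4: A(4,0)–A(5,0)= A(4,4)–B(4,5)≠ A(4,4)–B(5,4)≠ B(4,5)–B(4,6)= B(4,5)–A(5,6)≠ B(4,5)–B(5,4)= B(4,6)–A(5,6)≠  → 4/7 unlike.
Row 5: A(5,0)–A(6,0)= A(5,0)–B(6,1)≠ B(5,4)–B(6,4)= A(5,6)–A(6,6)=  → 1/4 unlike.
Row 6: A(6,0)–B(6,1)≠ B(6,1)–A(6,2)≠  → 2/2 unlike.
Total adjacent occupied pairs: 50; unlike-type pairs: 27.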